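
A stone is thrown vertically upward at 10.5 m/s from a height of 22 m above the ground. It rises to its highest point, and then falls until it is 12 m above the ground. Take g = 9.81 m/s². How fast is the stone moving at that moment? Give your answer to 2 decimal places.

17.51 m/s

Phase 1 (rising): v₀ = 10.5 m/s, a = -9.81 m/s².
v = v₀ + at → t = (0 − 10.5) / -9.81 = 1.07 s
v² = v₀² + 2aΔx → Δx = (0² − 10.5²)/(2·-9.81) = 5.62 m

Phase 2 (falling): v₀ = 0 m/s, a = -9.81 m/s².
Falls 15.6 m from rest: t = √(2·15.6/9.81) = 1.78 s; v = g·t = 17.5 m/s.
Final speed = 17.5 m/s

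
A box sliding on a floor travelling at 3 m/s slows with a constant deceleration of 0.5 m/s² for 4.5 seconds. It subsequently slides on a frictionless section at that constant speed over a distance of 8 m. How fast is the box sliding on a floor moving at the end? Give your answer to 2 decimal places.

Phase 1 (decelerating): v₀ = 3.00 m/s, a = -0.5 m/s².
v = v₀ + at = 3.00 + (-0.5)(4.5) = 0.750 m/s
Δx = v₀t + ½at² = 3.00·4.5 + 0.5·-0.5·4.5² = 8.44 m

Phase 2 (constant speed): v₀ = 0.750 m/s, a = 0 m/s².
Constant speed: t = d/v = 8/0.750 = 10.7 s
Final speed = 0.750 m/s

0.75 m/s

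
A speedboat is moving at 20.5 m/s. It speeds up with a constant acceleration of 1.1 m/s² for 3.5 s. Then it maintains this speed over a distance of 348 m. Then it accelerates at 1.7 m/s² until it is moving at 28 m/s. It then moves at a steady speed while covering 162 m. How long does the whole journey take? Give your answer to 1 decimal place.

Phase 1 (accelerating): v₀ = 20.5 m/s, a = 1.1 m/s².
v = v₀ + at = 20.5 + (1.1)(3.5) = 24.4 m/s
Δx = v₀t + ½at² = 20.5·3.5 + 0.5·1.1·3.5² = 78.5 m

Phase 2 (constant speed): v₀ = 24.4 m/s, a = 0 m/s².
Constant speed: t = d/v = 348/24.4 = 14.3 s

Phase 3 (accelerating): v₀ = 24.4 m/s, a = 1.7 m/s².
v = v₀ + at → t = (28 − 24.4) / 1.7 = 2.15 s
v² = v₀² + 2aΔx → Δx = (28² − 24.4²)/(2·1.7) = 56.2 m

Phase 4 (constant speed): v₀ = 28.0 m/s, a = 0 m/s².
Constant speed: t = d/v = 162/28.0 = 5.79 s
Total time = 3.50 + 14.3 + 2.15 + 5.79 = 25.7 s

25.7 s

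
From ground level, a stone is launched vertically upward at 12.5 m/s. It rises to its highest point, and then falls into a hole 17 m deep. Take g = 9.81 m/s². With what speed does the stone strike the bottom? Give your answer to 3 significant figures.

Phase 1 (rising): v₀ = 12.5 m/s, a = -9.81 m/s².
v = v₀ + at → t = (0 − 12.5) / -9.81 = 1.27 s
v² = v₀² + 2aΔx → Δx = (0² − 12.5²)/(2·-9.81) = 7.96 m

Phase 2 (falling): v₀ = 0 m/s, a = -9.81 m/s².
Falls 25.0 m from rest: t = √(2·25.0/9.81) = 2.26 s; v = g·t = 22.1 m/s.
Final speed = 22.1 m/s

22.1 m/s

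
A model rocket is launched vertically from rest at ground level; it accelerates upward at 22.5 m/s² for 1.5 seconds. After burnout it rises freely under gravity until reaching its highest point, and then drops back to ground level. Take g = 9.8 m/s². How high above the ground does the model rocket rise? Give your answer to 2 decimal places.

Phase 1 (powered ascent): v₀ = 0 m/s, a = 22.5 m/s².
v = v₀ + at = 0 + (22.5)(1.5) = 33.8 m/s
Δx = v₀t + ½at² = 0·1.5 + 0.5·22.5·1.5² = 25.3 m

Phase 2 (coasting upward): v₀ = 33.8 m/s, a = -9.8 m/s².
v = v₀ + at → t = (0 − 33.8) / -9.8 = 3.44 s
v² = v₀² + 2aΔx → Δx = (0² − 33.8²)/(2·-9.8) = 58.1 m
Maximum height = 25.3 + 58.1 = 83.4 m

83.43 m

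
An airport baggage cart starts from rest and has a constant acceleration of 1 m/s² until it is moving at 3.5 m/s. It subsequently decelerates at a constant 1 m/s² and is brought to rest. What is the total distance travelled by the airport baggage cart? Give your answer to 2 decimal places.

12.25 m

Phase 1 (accelerating): v₀ = 0 m/s, a = 1 m/s².
v = v₀ + at → t = (3.5 − 0) / 1 = 3.50 s
v² = v₀² + 2aΔx → Δx = (3.5² − 0²)/(2·1) = 6.12 m

Phase 2 (decelerating): v₀ = 3.50 m/s, a = -1 m/s².
v = v₀ + at → t = (0 − 3.50) / -1 = 3.50 s
v² = v₀² + 2aΔx → Δx = (0² − 3.50²)/(2·-1) = 6.12 m
Total distance = 6.12 + 6.12 = 12.2 m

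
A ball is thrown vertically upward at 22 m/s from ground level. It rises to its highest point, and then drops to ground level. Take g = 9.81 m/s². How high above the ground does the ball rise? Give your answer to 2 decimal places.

Phase 1 (rising): v₀ = 22.0 m/s, a = -9.81 m/s².
v = v₀ + at → t = (0 − 22.0) / -9.81 = 2.24 s
v² = v₀² + 2aΔx → Δx = (0² − 22.0²)/(2·-9.81) = 24.7 m
Maximum height = 24.7 m

24.67 m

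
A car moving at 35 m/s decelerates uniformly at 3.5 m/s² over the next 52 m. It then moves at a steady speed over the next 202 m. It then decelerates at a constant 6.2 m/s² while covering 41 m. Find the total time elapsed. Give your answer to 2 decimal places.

10.20 s

Phase 1 (decelerating): v₀ = 35.0 m/s, a = -3.5 m/s².
v² = v₀² + 2aΔx = 35.0² + 2·-3.5·52 = 861 → v = 29.3 m/s
t = (v − v₀)/a = (29.3 − 35.0)/-3.5 = 1.62 s

Phase 2 (constant speed): v₀ = 29.3 m/s, a = 0 m/s².
Constant speed: t = d/v = 202/29.3 = 6.88 s

Phase 3 (decelerating): v₀ = 29.3 m/s, a = -6.2 m/s².
v² = v₀² + 2aΔx = 29.3² + 2·-6.2·41 = 353 → v = 18.8 m/s
t = (v − v₀)/a = (18.8 − 29.3)/-6.2 = 1.70 s
Total time = 1.62 + 6.88 + 1.70 = 10.2 s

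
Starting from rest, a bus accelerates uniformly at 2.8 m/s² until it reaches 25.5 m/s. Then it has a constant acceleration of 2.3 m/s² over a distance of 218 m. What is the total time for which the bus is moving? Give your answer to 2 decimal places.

Phase 1 (accelerating): v₀ = 0 m/s, a = 2.8 m/s².
v = v₀ + at → t = (25.5 − 0) / 2.8 = 9.11 s
v² = v₀² + 2aΔx → Δx = (25.5² − 0²)/(2·2.8) = 116 m

Phase 2 (accelerating): v₀ = 25.5 m/s, a = 2.3 m/s².
v² = v₀² + 2aΔx = 25.5² + 2·2.3·218 = 1650 → v = 40.7 m/s
t = (v − v₀)/a = (40.7 − 25.5)/2.3 = 6.59 s
Total time = 9.11 + 6.59 = 15.7 s

15.70 s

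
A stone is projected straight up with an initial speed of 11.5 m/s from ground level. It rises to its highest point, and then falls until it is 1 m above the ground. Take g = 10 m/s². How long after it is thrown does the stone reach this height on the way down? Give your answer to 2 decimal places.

2.21 s

Phase 1 (rising): v₀ = 11.5 m/s, a = -10 m/s².
v = v₀ + at → t = (0 − 11.5) / -10 = 1.15 s
v² = v₀² + 2aΔx → Δx = (0² − 11.5²)/(2·-10) = 6.61 m

Phase 2 (falling): v₀ = 0 m/s, a = -10 m/s².
Falls 5.61 m from rest: t = √(2·5.61/10) = 1.06 s; v = g·t = 10.6 m/s.
Total time = 1.15 + 1.06 = 2.21 s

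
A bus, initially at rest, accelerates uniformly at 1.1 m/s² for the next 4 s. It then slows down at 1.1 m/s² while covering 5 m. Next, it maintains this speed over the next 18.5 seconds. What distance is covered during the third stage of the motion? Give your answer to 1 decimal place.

Phase 1 (accelerating): v₀ = 0 m/s, a = 1.1 m/s².
v = v₀ + at = 0 + (1.1)(4) = 4.40 m/s
Δx = v₀t + ½at² = 0·4 + 0.5·1.1·4² = 8.80 m

Phase 2 (decelerating): v₀ = 4.40 m/s, a = -1.1 m/s².
v² = v₀² + 2aΔx = 4.40² + 2·-1.1·5 = 8.36 → v = 2.89 m/s
t = (v − v₀)/a = (2.89 − 4.40)/-1.1 = 1.37 s

Phase 3 (constant speed): v₀ = 2.89 m/s, a = 0 m/s².
v = v₀ + at = 2.89 + (0)(18.5) = 2.89 m/s
Δx = v₀t + ½at² = 2.89·18.5 + 0.5·0·18.5² = 53.5 m
Distance in phase 3 = 53.5 m

53.5 m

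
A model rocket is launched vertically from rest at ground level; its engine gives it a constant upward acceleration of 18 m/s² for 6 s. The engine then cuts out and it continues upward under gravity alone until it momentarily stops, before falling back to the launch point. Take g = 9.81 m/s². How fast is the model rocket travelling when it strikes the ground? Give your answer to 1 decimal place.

134.2 m/s

Phase 1 (powered ascent): v₀ = 0 m/s, a = 18 m/s².
v = v₀ + at = 0 + (18)(6) = 108 m/s
Δx = v₀t + ½at² = 0·6 + 0.5·18·6² = 324 m

Phase 2 (coasting upward): v₀ = 108 m/s, a = -9.81 m/s².
v = v₀ + at → t = (0 − 108) / -9.81 = 11.0 s
v² = v₀² + 2aΔx → Δx = (0² − 108²)/(2·-9.81) = 594 m

Phase 3 (free fall): v₀ = 0 m/s, a = -9.81 m/s².
Falls 918 m from rest: t = √(2·918/9.81) = 13.7 s; v = g·t = 134 m/s.
Impact speed = 134 m/s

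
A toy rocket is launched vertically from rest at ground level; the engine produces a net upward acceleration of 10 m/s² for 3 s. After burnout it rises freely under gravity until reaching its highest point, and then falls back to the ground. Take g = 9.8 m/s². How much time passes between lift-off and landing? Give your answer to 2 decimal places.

Phase 1 (powered ascent): v₀ = 0 m/s, a = 10 m/s².
v = v₀ + at = 0 + (10)(3) = 30.0 m/s
Δx = v₀t + ½at² = 0·3 + 0.5·10·3² = 45.0 m

Phase 2 (coasting upward): v₀ = 30.0 m/s, a = -9.8 m/s².
v = v₀ + at → t = (0 − 30.0) / -9.8 = 3.06 s
v² = v₀² + 2aΔx → Δx = (0² − 30.0²)/(2·-9.8) = 45.9 m

Phase 3 (free fall): v₀ = 0 m/s, a = -9.8 m/s².
Falls 90.9 m from rest: t = √(2·90.9/9.8) = 4.31 s; v = g·t = 42.2 m/s.
Total time = 3.00 + 3.06 + 4.31 = 10.4 s

10.37 s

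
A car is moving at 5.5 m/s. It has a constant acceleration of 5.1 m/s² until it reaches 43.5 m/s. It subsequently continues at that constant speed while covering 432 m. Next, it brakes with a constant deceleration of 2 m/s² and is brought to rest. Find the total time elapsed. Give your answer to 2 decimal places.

39.13 s

Phase 1 (accelerating): v₀ = 5.50 m/s, a = 5.1 m/s².
v = v₀ + at → t = (43.5 − 5.50) / 5.1 = 7.45 s
v² = v₀² + 2aΔx → Δx = (43.5² − 5.50²)/(2·5.1) = 183 m

Phase 2 (constant speed): v₀ = 43.5 m/s, a = 0 m/s².
Constant speed: t = d/v = 432/43.5 = 9.93 s

Phase 3 (decelerating): v₀ = 43.5 m/s, a = -2 m/s².
v = v₀ + at → t = (0 − 43.5) / -2 = 21.8 s
v² = v₀² + 2aΔx → Δx = (0² − 43.5²)/(2·-2) = 473 m
Total time = 7.45 + 9.93 + 21.8 = 39.1 s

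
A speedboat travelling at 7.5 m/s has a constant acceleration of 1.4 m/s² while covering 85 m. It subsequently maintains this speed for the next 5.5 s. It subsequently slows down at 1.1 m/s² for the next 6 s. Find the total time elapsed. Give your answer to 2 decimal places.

18.40 s

Phase 1 (accelerating): v₀ = 7.50 m/s, a = 1.4 m/s².
v² = v₀² + 2aΔx = 7.50² + 2·1.4·85 = 294 → v = 17.2 m/s
t = (v − v₀)/a = (17.2 − 7.50)/1.4 = 6.90 s

Phase 2 (constant speed): v₀ = 17.2 m/s, a = 0 m/s².
v = v₀ + at = 17.2 + (0)(5.5) = 17.2 m/s
Δx = v₀t + ½at² = 17.2·5.5 + 0.5·0·5.5² = 94.3 m

Phase 3 (decelerating): v₀ = 17.2 m/s, a = -1.1 m/s².
v = v₀ + at = 17.2 + (-1.1)(6) = 10.6 m/s
Δx = v₀t + ½at² = 17.2·6 + 0.5·-1.1·6² = 83.1 m
Total time = 6.90 + 5.50 + 6.00 = 18.4 s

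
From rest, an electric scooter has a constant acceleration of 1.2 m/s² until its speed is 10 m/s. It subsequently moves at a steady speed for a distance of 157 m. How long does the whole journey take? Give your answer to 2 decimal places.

24.03 s

Phase 1 (accelerating): v₀ = 0 m/s, a = 1.2 m/s².
v = v₀ + at → t = (10 − 0) / 1.2 = 8.33 s
v² = v₀² + 2aΔx → Δx = (10² − 0²)/(2·1.2) = 41.7 m

Phase 2 (constant speed): v₀ = 10.0 m/s, a = 0 m/s².
Constant speed: t = d/v = 157/10.0 = 15.7 s
Total time = 8.33 + 15.7 = 24.0 s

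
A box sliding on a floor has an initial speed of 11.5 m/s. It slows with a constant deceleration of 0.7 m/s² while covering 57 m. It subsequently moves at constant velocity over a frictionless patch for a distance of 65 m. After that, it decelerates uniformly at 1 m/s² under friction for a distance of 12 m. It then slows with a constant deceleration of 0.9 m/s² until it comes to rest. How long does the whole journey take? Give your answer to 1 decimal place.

22.9 s

Phase 1 (decelerating): v₀ = 11.5 m/s, a = -0.7 m/s².
v² = v₀² + 2aΔx = 11.5² + 2·-0.7·57 = 52.5 → v = 7.24 m/s
t = (v − v₀)/a = (7.24 − 11.5)/-0.7 = 6.08 s

Phase 2 (constant speed): v₀ = 7.24 m/s, a = 0 m/s².
Constant speed: t = d/v = 65/7.24 = 8.98 s

Phase 3 (decelerating): v₀ = 7.24 m/s, a = -1 m/s².
v² = v₀² + 2aΔx = 7.24² + 2·-1·12 = 28.5 → v = 5.33 m/s
t = (v − v₀)/a = (5.33 − 7.24)/-1 = 1.91 s

Phase 4 (decelerating): v₀ = 5.33 m/s, a = -0.9 m/s².
v = v₀ + at → t = (0 − 5.33) / -0.9 = 5.93 s
v² = v₀² + 2aΔx → Δx = (0² − 5.33²)/(2·-0.9) = 15.8 m
Total time = 6.08 + 8.98 + 1.91 + 5.93 = 22.9 s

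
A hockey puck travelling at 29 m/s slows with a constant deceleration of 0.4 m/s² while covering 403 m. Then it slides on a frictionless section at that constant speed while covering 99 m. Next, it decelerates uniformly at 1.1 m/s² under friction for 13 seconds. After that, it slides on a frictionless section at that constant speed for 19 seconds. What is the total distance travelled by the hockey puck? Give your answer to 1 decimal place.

866.1 m

Phase 1 (decelerating): v₀ = 29.0 m/s, a = -0.4 m/s².
v² = v₀² + 2aΔx = 29.0² + 2·-0.4·403 = 519 → v = 22.8 m/s
t = (v − v₀)/a = (22.8 − 29.0)/-0.4 = 15.6 s

Phase 2 (constant speed): v₀ = 22.8 m/s, a = 0 m/s².
Constant speed: t = d/v = 99/22.8 = 4.35 s

Phase 3 (decelerating): v₀ = 22.8 m/s, a = -1.1 m/s².
v = v₀ + at = 22.8 + (-1.1)(13) = 8.47 m/s
Δx = v₀t + ½at² = 22.8·13 + 0.5·-1.1·13² = 203 m

Phase 4 (constant speed): v₀ = 8.47 m/s, a = 0 m/s².
v = v₀ + at = 8.47 + (0)(19) = 8.47 m/s
Δx = v₀t + ½at² = 8.47·19 + 0.5·0·19² = 161 m
Total distance = 403 + 99.0 + 203 + 161 = 866 m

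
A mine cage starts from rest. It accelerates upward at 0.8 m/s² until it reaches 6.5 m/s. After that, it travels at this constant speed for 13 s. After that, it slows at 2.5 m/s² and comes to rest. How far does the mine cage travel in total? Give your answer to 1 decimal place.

119.4 m

Phase 1 (accelerating): v₀ = 0 m/s, a = 0.8 m/s².
v = v₀ + at → t = (6.5 − 0) / 0.8 = 8.12 s
v² = v₀² + 2aΔx → Δx = (6.5² − 0²)/(2·0.8) = 26.4 m

Phase 2 (constant speed): v₀ = 6.50 m/s, a = 0 m/s².
v = v₀ + at = 6.50 + (0)(13) = 6.50 m/s
Δx = v₀t + ½at² = 6.50·13 + 0.5·0·13² = 84.5 m

Phase 3 (decelerating): v₀ = 6.50 m/s, a = -2.5 m/s².
v = v₀ + at → t = (0 − 6.50) / -2.5 = 2.60 s
v² = v₀² + 2aΔx → Δx = (0² − 6.50²)/(2·-2.5) = 8.45 m
Total distance = 26.4 + 84.5 + 8.45 = 119 m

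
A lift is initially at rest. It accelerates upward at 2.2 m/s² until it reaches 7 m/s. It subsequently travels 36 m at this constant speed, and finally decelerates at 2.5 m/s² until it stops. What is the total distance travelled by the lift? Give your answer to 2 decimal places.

56.94 m

Phase 1 (accelerating): v₀ = 0 m/s, a = 2.2 m/s².
v = v₀ + at → t = (7 − 0) / 2.2 = 3.18 s
v² = v₀² + 2aΔx → Δx = (7² − 0²)/(2·2.2) = 11.1 m

Phase 2 (constant speed): v₀ = 7.00 m/s, a = 0 m/s².
Constant speed: t = d/v = 36/7.00 = 5.14 s

Phase 3 (decelerating): v₀ = 7.00 m/s, a = -2.5 m/s².
v = v₀ + at → t = (0 − 7.00) / -2.5 = 2.80 s
v² = v₀² + 2aΔx → Δx = (0² − 7.00²)/(2·-2.5) = 9.80 m
Total distance = 11.1 + 36.0 + 9.80 = 56.9 m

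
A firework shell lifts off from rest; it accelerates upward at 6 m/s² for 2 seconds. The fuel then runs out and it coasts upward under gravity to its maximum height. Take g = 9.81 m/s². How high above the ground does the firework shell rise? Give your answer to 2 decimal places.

Phase 1 (powered ascent): v₀ = 0 m/s, a = 6 m/s².
v = v₀ + at = 0 + (6)(2) = 12.0 m/s
Δx = v₀t + ½at² = 0·2 + 0.5·6·2² = 12.0 m

Phase 2 (coasting upward): v₀ = 12.0 m/s, a = -9.81 m/s².
v = v₀ + at → t = (0 − 12.0) / -9.81 = 1.22 s
v² = v₀² + 2aΔx → Δx = (0² − 12.0²)/(2·-9.81) = 7.34 m
Maximum height = 12.0 + 7.34 = 19.3 m

19.34 m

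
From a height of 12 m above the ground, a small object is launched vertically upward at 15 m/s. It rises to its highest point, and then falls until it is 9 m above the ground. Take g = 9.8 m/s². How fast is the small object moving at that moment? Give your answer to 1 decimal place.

16.8 m/s

Phase 1 (rising): v₀ = 15.0 m/s, a = -9.8 m/s².
v = v₀ + at → t = (0 − 15.0) / -9.8 = 1.53 s
v² = v₀² + 2aΔx → Δx = (0² − 15.0²)/(2·-9.8) = 11.5 m

Phase 2 (falling): v₀ = 0 m/s, a = -9.8 m/s².
Falls 14.5 m from rest: t = √(2·14.5/9.8) = 1.72 s; v = g·t = 16.8 m/s.
Final speed = 16.8 m/s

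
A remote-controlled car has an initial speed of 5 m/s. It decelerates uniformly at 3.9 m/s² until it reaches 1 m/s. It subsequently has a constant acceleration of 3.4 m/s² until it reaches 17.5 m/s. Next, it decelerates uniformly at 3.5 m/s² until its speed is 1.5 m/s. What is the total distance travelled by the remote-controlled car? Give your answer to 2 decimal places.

Phase 1 (decelerating): v₀ = 5.00 m/s, a = -3.9 m/s².
v = v₀ + at → t = (1 − 5.00) / -3.9 = 1.03 s
v² = v₀² + 2aΔx → Δx = (1² − 5.00²)/(2·-3.9) = 3.08 m

Phase 2 (accelerating): v₀ = 1.00 m/s, a = 3.4 m/s².
v = v₀ + at → t = (17.5 − 1.00) / 3.4 = 4.85 s
v² = v₀² + 2aΔx → Δx = (17.5² − 1.00²)/(2·3.4) = 44.9 m

Phase 3 (decelerating): v₀ = 17.5 m/s, a = -3.5 m/s².
v = v₀ + at → t = (1.5 − 17.5) / -3.5 = 4.57 s
v² = v₀² + 2aΔx → Δx = (1.5² − 17.5²)/(2·-3.5) = 43.4 m
Total distance = 3.08 + 44.9 + 43.4 = 91.4 m

91.40 m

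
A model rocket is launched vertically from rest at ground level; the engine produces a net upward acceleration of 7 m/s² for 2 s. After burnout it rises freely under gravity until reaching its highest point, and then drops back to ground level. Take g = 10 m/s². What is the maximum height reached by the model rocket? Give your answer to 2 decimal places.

23.80 m

Phase 1 (powered ascent): v₀ = 0 m/s, a = 7 m/s².
v = v₀ + at = 0 + (7)(2) = 14.0 m/s
Δx = v₀t + ½at² = 0·2 + 0.5·7·2² = 14.0 m

Phase 2 (coasting upward): v₀ = 14.0 m/s, a = -10 m/s².
v = v₀ + at → t = (0 − 14.0) / -10 = 1.40 s
v² = v₀² + 2aΔx → Δx = (0² − 14.0²)/(2·-10) = 9.80 m
Maximum height = 14.0 + 9.80 = 23.8 m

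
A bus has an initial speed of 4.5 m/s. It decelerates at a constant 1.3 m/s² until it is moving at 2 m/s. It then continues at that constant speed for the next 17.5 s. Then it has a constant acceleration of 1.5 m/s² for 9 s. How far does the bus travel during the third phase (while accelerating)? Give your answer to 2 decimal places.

78.75 m

Phase 1 (decelerating): v₀ = 4.50 m/s, a = -1.3 m/s².
v = v₀ + at → t = (2 − 4.50) / -1.3 = 1.92 s
v² = v₀² + 2aΔx → Δx = (2² − 4.50²)/(2·-1.3) = 6.25 m

Phase 2 (constant speed): v₀ = 2.00 m/s, a = 0 m/s².
v = v₀ + at = 2.00 + (0)(17.5) = 2.00 m/s
Δx = v₀t + ½at² = 2.00·17.5 + 0.5·0·17.5² = 35.0 m

Phase 3 (accelerating): v₀ = 2.00 m/s, a = 1.5 m/s².
v = v₀ + at = 2.00 + (1.5)(9) = 15.5 m/s
Δx = v₀t + ½at² = 2.00·9 + 0.5·1.5·9² = 78.8 m
Distance in phase 3 = 78.8 m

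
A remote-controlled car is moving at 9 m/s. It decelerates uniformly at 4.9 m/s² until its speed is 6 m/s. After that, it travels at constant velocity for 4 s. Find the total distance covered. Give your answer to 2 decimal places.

28.59 m

Phase 1 (decelerating): v₀ = 9.00 m/s, a = -4.9 m/s².
v = v₀ + at → t = (6 − 9.00) / -4.9 = 0.612 s
v² = v₀² + 2aΔx → Δx = (6² − 9.00²)/(2·-4.9) = 4.59 m

Phase 2 (constant speed): v₀ = 6.00 m/s, a = 0 m/s².
v = v₀ + at = 6.00 + (0)(4) = 6.00 m/s
Δx = v₀t + ½at² = 6.00·4 + 0.5·0·4² = 24.0 m
Total distance = 4.59 + 24.0 = 28.6 m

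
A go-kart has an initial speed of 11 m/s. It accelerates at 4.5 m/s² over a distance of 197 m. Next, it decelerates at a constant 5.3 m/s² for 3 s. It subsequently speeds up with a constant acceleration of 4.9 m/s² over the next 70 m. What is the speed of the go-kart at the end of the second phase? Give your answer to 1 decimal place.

27.6 m/s

Phase 1 (accelerating): v₀ = 11.0 m/s, a = 4.5 m/s².
v² = v₀² + 2aΔx = 11.0² + 2·4.5·197 = 1890 → v = 43.5 m/s
t = (v − v₀)/a = (43.5 − 11.0)/4.5 = 7.23 s

Phase 2 (decelerating): v₀ = 43.5 m/s, a = -5.3 m/s².
v = v₀ + at = 43.5 + (-5.3)(3) = 27.6 m/s
Δx = v₀t + ½at² = 43.5·3 + 0.5·-5.3·3² = 107 m
Speed at end of phase 2 = 27.6 m/s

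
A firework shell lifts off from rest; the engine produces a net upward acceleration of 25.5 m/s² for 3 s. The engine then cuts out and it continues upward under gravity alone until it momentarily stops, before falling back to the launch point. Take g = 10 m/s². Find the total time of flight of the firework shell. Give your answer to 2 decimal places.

Phase 1 (powered ascent): v₀ = 0 m/s, a = 25.5 m/s².
v = v₀ + at = 0 + (25.5)(3) = 76.5 m/s
Δx = v₀t + ½at² = 0·3 + 0.5·25.5·3² = 115 m

Phase 2 (coasting upward): v₀ = 76.5 m/s, a = -10 m/s².
v = v₀ + at → t = (0 − 76.5) / -10 = 7.65 s
v² = v₀² + 2aΔx → Δx = (0² − 76.5²)/(2·-10) = 293 m

Phase 3 (free fall): v₀ = 0 m/s, a = -10 m/s².
Falls 407 m from rest: t = √(2·407/10) = 9.03 s; v = g·t = 90.3 m/s.
Total time = 3.00 + 7.65 + 9.03 = 19.7 s

19.68 s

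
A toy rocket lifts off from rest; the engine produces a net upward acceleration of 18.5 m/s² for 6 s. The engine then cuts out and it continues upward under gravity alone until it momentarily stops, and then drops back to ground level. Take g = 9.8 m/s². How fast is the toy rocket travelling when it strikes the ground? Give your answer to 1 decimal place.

137.3 m/s

Phase 1 (powered ascent): v₀ = 0 m/s, a = 18.5 m/s².
v = v₀ + at = 0 + (18.5)(6) = 111 m/s
Δx = v₀t + ½at² = 0·6 + 0.5·18.5·6² = 333 m

Phase 2 (coasting upward): v₀ = 111 m/s, a = -9.8 m/s².
v = v₀ + at → t = (0 − 111) / -9.8 = 11.3 s
v² = v₀² + 2aΔx → Δx = (0² − 111²)/(2·-9.8) = 629 m

Phase 3 (free fall): v₀ = 0 m/s, a = -9.8 m/s².
Falls 962 m from rest: t = √(2·962/9.8) = 14.0 s; v = g·t = 137 m/s.
Impact speed = 137 m/s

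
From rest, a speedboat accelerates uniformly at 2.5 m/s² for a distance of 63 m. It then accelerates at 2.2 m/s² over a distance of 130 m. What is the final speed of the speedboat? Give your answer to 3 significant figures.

Phase 1 (accelerating): v₀ = 0 m/s, a = 2.5 m/s².
v² = v₀² + 2aΔx = 0² + 2·2.5·63 = 315 → v = 17.7 m/s
t = (v − v₀)/a = (17.7 − 0)/2.5 = 7.10 s

Phase 2 (accelerating): v₀ = 17.7 m/s, a = 2.2 m/s².
v² = v₀² + 2aΔx = 17.7² + 2·2.2·130 = 887 → v = 29.8 m/s
t = (v − v₀)/a = (29.8 − 17.7)/2.2 = 5.47 s
Final speed = 29.8 m/s

29.8 m/s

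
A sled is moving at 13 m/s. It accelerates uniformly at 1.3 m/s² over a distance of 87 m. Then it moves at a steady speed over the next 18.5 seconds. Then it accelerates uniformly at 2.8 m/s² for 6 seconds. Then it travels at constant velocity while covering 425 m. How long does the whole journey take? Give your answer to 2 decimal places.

Phase 1 (accelerating): v₀ = 13.0 m/s, a = 1.3 m/s².
v² = v₀² + 2aΔx = 13.0² + 2·1.3·87 = 395 → v = 19.9 m/s
t = (v − v₀)/a = (19.9 − 13.0)/1.3 = 5.29 s

Phase 2 (constant speed): v₀ = 19.9 m/s, a = 0 m/s².
v = v₀ + at = 19.9 + (0)(18.5) = 19.9 m/s
Δx = v₀t + ½at² = 19.9·18.5 + 0.5·0·18.5² = 368 m

Phase 3 (accelerating): v₀ = 19.9 m/s, a = 2.8 m/s².
v = v₀ + at = 19.9 + (2.8)(6) = 36.7 m/s
Δx = v₀t + ½at² = 19.9·6 + 0.5·2.8·6² = 170 m

Phase 4 (constant speed): v₀ = 36.7 m/s, a = 0 m/s².
Constant speed: t = d/v = 425/36.7 = 11.6 s
Total time = 5.29 + 18.5 + 6.00 + 11.6 = 41.4 s

41.38 s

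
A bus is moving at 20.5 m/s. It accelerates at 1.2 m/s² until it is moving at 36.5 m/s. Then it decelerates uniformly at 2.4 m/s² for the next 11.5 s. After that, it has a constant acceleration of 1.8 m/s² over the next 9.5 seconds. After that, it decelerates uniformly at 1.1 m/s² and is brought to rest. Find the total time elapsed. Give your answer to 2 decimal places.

Phase 1 (accelerating): v₀ = 20.5 m/s, a = 1.2 m/s².
v = v₀ + at → t = (36.5 − 20.5) / 1.2 = 13.3 s
v² = v₀² + 2aΔx → Δx = (36.5² − 20.5²)/(2·1.2) = 380 m

Phase 2 (decelerating): v₀ = 36.5 m/s, a = -2.4 m/s².
v = v₀ + at = 36.5 + (-2.4)(11.5) = 8.90 m/s
Δx = v₀t + ½at² = 36.5·11.5 + 0.5·-2.4·11.5² = 261 m

Phase 3 (accelerating): v₀ = 8.90 m/s, a = 1.8 m/s².
v = v₀ + at = 8.90 + (1.8)(9.5) = 26.0 m/s
Δx = v₀t + ½at² = 8.90·9.5 + 0.5·1.8·9.5² = 166 m

Phase 4 (decelerating): v₀ = 26.0 m/s, a = -1.1 m/s².
v = v₀ + at → t = (0 − 26.0) / -1.1 = 23.6 s
v² = v₀² + 2aΔx → Δx = (0² − 26.0²)/(2·-1.1) = 307 m
Total time = 13.3 + 11.5 + 9.50 + 23.6 = 58.0 s

57.97 s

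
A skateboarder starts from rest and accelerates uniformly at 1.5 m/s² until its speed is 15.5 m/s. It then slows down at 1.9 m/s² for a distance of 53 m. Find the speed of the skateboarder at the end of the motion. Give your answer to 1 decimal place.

Phase 1 (accelerating): v₀ = 0 m/s, a = 1.5 m/s².
v = v₀ + at → t = (15.5 − 0) / 1.5 = 10.3 s
v² = v₀² + 2aΔx → Δx = (15.5² − 0²)/(2·1.5) = 80.1 m

Phase 2 (decelerating): v₀ = 15.5 m/s, a = -1.9 m/s².
v² = v₀² + 2aΔx = 15.5² + 2·-1.9·53 = 38.9 → v = 6.23 m/s
t = (v − v₀)/a = (6.23 − 15.5)/-1.9 = 4.88 s
Final speed = 6.23 m/s

6.2 m/s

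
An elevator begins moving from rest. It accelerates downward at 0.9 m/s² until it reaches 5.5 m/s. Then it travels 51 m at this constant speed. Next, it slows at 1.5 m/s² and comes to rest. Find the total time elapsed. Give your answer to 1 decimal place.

Phase 1 (accelerating): v₀ = 0 m/s, a = 0.9 m/s².
v = v₀ + at → t = (5.5 − 0) / 0.9 = 6.11 s
v² = v₀² + 2aΔx → Δx = (5.5² − 0²)/(2·0.9) = 16.8 m

Phase 2 (constant speed): v₀ = 5.50 m/s, a = 0 m/s².
Constant speed: t = d/v = 51/5.50 = 9.27 s

Phase 3 (decelerating): v₀ = 5.50 m/s, a = -1.5 m/s².
v = v₀ + at → t = (0 − 5.50) / -1.5 = 3.67 s
v² = v₀² + 2aΔx → Δx = (0² − 5.50²)/(2·-1.5) = 10.1 m
Total time = 6.11 + 9.27 + 3.67 = 19.1 s

19.1 s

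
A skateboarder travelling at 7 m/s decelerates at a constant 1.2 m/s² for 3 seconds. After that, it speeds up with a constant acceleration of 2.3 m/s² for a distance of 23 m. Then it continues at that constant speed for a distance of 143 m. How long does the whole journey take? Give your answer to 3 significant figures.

19.4 s

Phase 1 (decelerating): v₀ = 7.00 m/s, a = -1.2 m/s².
v = v₀ + at = 7.00 + (-1.2)(3) = 3.40 m/s
Δx = v₀t + ½at² = 7.00·3 + 0.5·-1.2·3² = 15.6 m

Phase 2 (accelerating): v₀ = 3.40 m/s, a = 2.3 m/s².
v² = v₀² + 2aΔx = 3.40² + 2·2.3·23 = 117 → v = 10.8 m/s
t = (v − v₀)/a = (10.8 − 3.40)/2.3 = 3.23 s

Phase 3 (constant speed): v₀ = 10.8 m/s, a = 0 m/s².
Constant speed: t = d/v = 143/10.8 = 13.2 s
Total time = 3.00 + 3.23 + 13.2 = 19.4 s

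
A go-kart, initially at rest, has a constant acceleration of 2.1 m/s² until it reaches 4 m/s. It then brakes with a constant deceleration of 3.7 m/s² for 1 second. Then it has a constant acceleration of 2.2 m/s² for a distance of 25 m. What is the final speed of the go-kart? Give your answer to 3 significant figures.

10.5 m/s

Phase 1 (accelerating): v₀ = 0 m/s, a = 2.1 m/s².
v = v₀ + at → t = (4 − 0) / 2.1 = 1.90 s
v² = v₀² + 2aΔx → Δx = (4² − 0²)/(2·2.1) = 3.81 m

Phase 2 (decelerating): v₀ = 4.00 m/s, a = -3.7 m/s².
v = v₀ + at = 4.00 + (-3.7)(1) = 0.300 m/s
Δx = v₀t + ½at² = 4.00·1 + 0.5·-3.7·1² = 2.15 m

Phase 3 (accelerating): v₀ = 0.300 m/s, a = 2.2 m/s².
v² = v₀² + 2aΔx = 0.300² + 2·2.2·25 = 110 → v = 10.5 m/s
t = (v − v₀)/a = (10.5 − 0.300)/2.2 = 4.63 s
Final speed = 10.5 m/s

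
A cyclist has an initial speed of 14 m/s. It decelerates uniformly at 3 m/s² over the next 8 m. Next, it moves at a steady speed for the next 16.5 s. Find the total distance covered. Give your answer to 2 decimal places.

208.73 m

Phase 1 (decelerating): v₀ = 14.0 m/s, a = -3 m/s².
v² = v₀² + 2aΔx = 14.0² + 2·-3·8 = 148 → v = 12.2 m/s
t = (v − v₀)/a = (12.2 − 14.0)/-3 = 0.611 s

Phase 2 (constant speed): v₀ = 12.2 m/s, a = 0 m/s².
v = v₀ + at = 12.2 + (0)(16.5) = 12.2 m/s
Δx = v₀t + ½at² = 12.2·16.5 + 0.5·0·16.5² = 201 m
Total distance = 8.00 + 201 = 209 m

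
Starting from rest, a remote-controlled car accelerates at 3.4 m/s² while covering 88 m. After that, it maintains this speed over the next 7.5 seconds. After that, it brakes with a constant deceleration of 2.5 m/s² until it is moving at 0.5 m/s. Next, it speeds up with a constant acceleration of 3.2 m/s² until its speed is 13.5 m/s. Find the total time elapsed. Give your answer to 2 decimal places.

Phase 1 (accelerating): v₀ = 0 m/s, a = 3.4 m/s².
v² = v₀² + 2aΔx = 0² + 2·3.4·88 = 598 → v = 24.5 m/s
t = (v − v₀)/a = (24.5 − 0)/3.4 = 7.19 s

Phase 2 (constant speed): v₀ = 24.5 m/s, a = 0 m/s².
v = v₀ + at = 24.5 + (0)(7.5) = 24.5 m/s
Δx = v₀t + ½at² = 24.5·7.5 + 0.5·0·7.5² = 183 m

Phase 3 (decelerating): v₀ = 24.5 m/s, a = -2.5 m/s².
v = v₀ + at → t = (0.5 − 24.5) / -2.5 = 9.58 s
v² = v₀² + 2aΔx → Δx = (0.5² − 24.5²)/(2·-2.5) = 120 m

Phase 4 (accelerating): v₀ = 0.500 m/s, a = 3.2 m/s².
v = v₀ + at → t = (13.5 − 0.500) / 3.2 = 4.06 s
v² = v₀² + 2aΔx → Δx = (13.5² − 0.500²)/(2·3.2) = 28.4 m
Total time = 7.19 + 7.50 + 9.58 + 4.06 = 28.3 s

28.34 s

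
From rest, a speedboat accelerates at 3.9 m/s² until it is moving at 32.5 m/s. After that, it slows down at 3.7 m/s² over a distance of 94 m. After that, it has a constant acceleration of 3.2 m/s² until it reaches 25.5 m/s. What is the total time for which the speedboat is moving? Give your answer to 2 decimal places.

14.02 s

Phase 1 (accelerating): v₀ = 0 m/s, a = 3.9 m/s².
v = v₀ + at → t = (32.5 − 0) / 3.9 = 8.33 s
v² = v₀² + 2aΔx → Δx = (32.5² − 0²)/(2·3.9) = 135 m

Phase 2 (decelerating): v₀ = 32.5 m/s, a = -3.7 m/s².
v² = v₀² + 2aΔx = 32.5² + 2·-3.7·94 = 361 → v = 19.0 m/s
t = (v − v₀)/a = (19.0 − 32.5)/-3.7 = 3.65 s

Phase 3 (accelerating): v₀ = 19.0 m/s, a = 3.2 m/s².
v = v₀ + at → t = (25.5 − 19.0) / 3.2 = 2.03 s
v² = v₀² + 2aΔx → Δx = (25.5² − 19.0²)/(2·3.2) = 45.3 m
Total time = 8.33 + 3.65 + 2.03 = 14.0 s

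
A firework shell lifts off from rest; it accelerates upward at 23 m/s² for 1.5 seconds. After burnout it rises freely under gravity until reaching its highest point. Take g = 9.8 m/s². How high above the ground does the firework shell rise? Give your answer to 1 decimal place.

Phase 1 (powered ascent): v₀ = 0 m/s, a = 23 m/s².
v = v₀ + at = 0 + (23)(1.5) = 34.5 m/s
Δx = v₀t + ½at² = 0·1.5 + 0.5·23·1.5² = 25.9 m

Phase 2 (coasting upward): v₀ = 34.5 m/s, a = -9.8 m/s².
v = v₀ + at → t = (0 − 34.5) / -9.8 = 3.52 s
v² = v₀² + 2aΔx → Δx = (0² − 34.5²)/(2·-9.8) = 60.7 m
Maximum height = 25.9 + 60.7 = 86.6 m

86.6 m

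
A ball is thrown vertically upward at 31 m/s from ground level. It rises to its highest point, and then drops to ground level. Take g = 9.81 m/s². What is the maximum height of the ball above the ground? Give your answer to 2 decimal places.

48.98 m

Phase 1 (rising): v₀ = 31.0 m/s, a = -9.81 m/s².
v = v₀ + at → t = (0 − 31.0) / -9.81 = 3.16 s
v² = v₀² + 2aΔx → Δx = (0² − 31.0²)/(2·-9.81) = 49.0 m
Maximum height = 49.0 m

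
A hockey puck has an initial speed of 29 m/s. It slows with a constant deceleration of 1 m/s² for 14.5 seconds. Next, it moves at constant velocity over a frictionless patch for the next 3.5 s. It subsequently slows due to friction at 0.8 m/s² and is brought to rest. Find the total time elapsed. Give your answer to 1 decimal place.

Phase 1 (decelerating): v₀ = 29.0 m/s, a = -1 m/s².
v = v₀ + at = 29.0 + (-1)(14.5) = 14.5 m/s
Δx = v₀t + ½at² = 29.0·14.5 + 0.5·-1·14.5² = 315 m

Phase 2 (constant speed): v₀ = 14.5 m/s, a = 0 m/s².
v = v₀ + at = 14.5 + (0)(3.5) = 14.5 m/s
Δx = v₀t + ½at² = 14.5·3.5 + 0.5·0·3.5² = 50.8 m

Phase 3 (decelerating): v₀ = 14.5 m/s, a = -0.8 m/s².
v = v₀ + at → t = (0 − 14.5) / -0.8 = 18.1 s
v² = v₀² + 2aΔx → Δx = (0² − 14.5²)/(2·-0.8) = 131 m
Total time = 14.5 + 3.50 + 18.1 = 36.1 s

36.1 s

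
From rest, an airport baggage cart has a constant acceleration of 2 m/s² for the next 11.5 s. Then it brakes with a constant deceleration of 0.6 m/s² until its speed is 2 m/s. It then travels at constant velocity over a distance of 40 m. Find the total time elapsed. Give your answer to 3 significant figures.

Phase 1 (accelerating): v₀ = 0 m/s, a = 2 m/s².
v = v₀ + at = 0 + (2)(11.5) = 23.0 m/s
Δx = v₀t + ½at² = 0·11.5 + 0.5·2·11.5² = 132 m

Phase 2 (decelerating): v₀ = 23.0 m/s, a = -0.6 m/s².
v = v₀ + at → t = (2 − 23.0) / -0.6 = 35.0 s
v² = v₀² + 2aΔx → Δx = (2² − 23.0²)/(2·-0.6) = 438 m

Phase 3 (constant speed): v₀ = 2.00 m/s, a = 0 m/s².
Constant speed: t = d/v = 40/2.00 = 20.0 s
Total time = 11.5 + 35.0 + 20.0 = 66.5 s

66.5 s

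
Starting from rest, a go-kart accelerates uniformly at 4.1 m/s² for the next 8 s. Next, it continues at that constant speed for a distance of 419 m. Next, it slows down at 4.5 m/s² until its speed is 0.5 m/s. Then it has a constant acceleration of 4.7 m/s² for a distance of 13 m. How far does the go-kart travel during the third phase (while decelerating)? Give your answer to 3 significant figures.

Phase 1 (accelerating): v₀ = 0 m/s, a = 4.1 m/s².
v = v₀ + at = 0 + (4.1)(8) = 32.8 m/s
Δx = v₀t + ½at² = 0·8 + 0.5·4.1·8² = 131 m

Phase 2 (constant speed): v₀ = 32.8 m/s, a = 0 m/s².
Constant speed: t = d/v = 419/32.8 = 12.8 s

Phase 3 (decelerating): v₀ = 32.8 m/s, a = -4.5 m/s².
v = v₀ + at → t = (0.5 − 32.8) / -4.5 = 7.18 s
v² = v₀² + 2aΔx → Δx = (0.5² − 32.8²)/(2·-4.5) = 120 m
Distance in phase 3 = 120 m

120 m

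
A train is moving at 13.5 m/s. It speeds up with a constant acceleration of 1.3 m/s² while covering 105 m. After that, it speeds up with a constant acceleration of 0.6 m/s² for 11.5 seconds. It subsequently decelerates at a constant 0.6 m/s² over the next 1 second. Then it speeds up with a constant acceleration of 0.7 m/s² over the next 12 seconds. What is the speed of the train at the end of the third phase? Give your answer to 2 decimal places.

Phase 1 (accelerating): v₀ = 13.5 m/s, a = 1.3 m/s².
v² = v₀² + 2aΔx = 13.5² + 2·1.3·105 = 455 → v = 21.3 m/s
t = (v − v₀)/a = (21.3 − 13.5)/1.3 = 6.03 s

Phase 2 (accelerating): v₀ = 21.3 m/s, a = 0.6 m/s².
v = v₀ + at = 21.3 + (0.6)(11.5) = 28.2 m/s
Δx = v₀t + ½at² = 21.3·11.5 + 0.5·0.6·11.5² = 285 m

Phase 3 (decelerating): v₀ = 28.2 m/s, a = -0.6 m/s².
v = v₀ + at = 28.2 + (-0.6)(1) = 27.6 m/s
Δx = v₀t + ½at² = 28.2·1 + 0.5·-0.6·1² = 27.9 m
Speed at end of phase 3 = 27.6 m/s

27.64 m/s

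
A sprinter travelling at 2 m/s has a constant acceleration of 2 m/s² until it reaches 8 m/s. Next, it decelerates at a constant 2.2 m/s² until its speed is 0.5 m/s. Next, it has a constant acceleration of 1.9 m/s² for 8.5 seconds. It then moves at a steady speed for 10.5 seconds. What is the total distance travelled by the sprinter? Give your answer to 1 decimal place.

277.2 m

Phase 1 (accelerating): v₀ = 2.00 m/s, a = 2 m/s².
v = v₀ + at → t = (8 − 2.00) / 2 = 3.00 s
v² = v₀² + 2aΔx → Δx = (8² − 2.00²)/(2·2) = 15.0 m

Phase 2 (decelerating): v₀ = 8.00 m/s, a = -2.2 m/s².
v = v₀ + at → t = (0.5 − 8.00) / -2.2 = 3.41 s
v² = v₀² + 2aΔx → Δx = (0.5² − 8.00²)/(2·-2.2) = 14.5 m

Phase 3 (accelerating): v₀ = 0.500 m/s, a = 1.9 m/s².
v = v₀ + at = 0.500 + (1.9)(8.5) = 16.6 m/s
Δx = v₀t + ½at² = 0.500·8.5 + 0.5·1.9·8.5² = 72.9 m

Phase 4 (constant speed): v₀ = 16.6 m/s, a = 0 m/s².
v = v₀ + at = 16.6 + (0)(10.5) = 16.6 m/s
Δx = v₀t + ½at² = 16.6·10.5 + 0.5·0·10.5² = 175 m
Total distance = 15.0 + 14.5 + 72.9 + 175 = 277 m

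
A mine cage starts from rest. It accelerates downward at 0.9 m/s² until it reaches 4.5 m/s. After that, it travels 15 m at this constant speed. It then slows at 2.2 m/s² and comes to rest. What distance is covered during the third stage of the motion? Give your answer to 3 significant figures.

4.60 m

Phase 1 (accelerating): v₀ = 0 m/s, a = 0.9 m/s².
v = v₀ + at → t = (4.5 − 0) / 0.9 = 5.00 s
v² = v₀² + 2aΔx → Δx = (4.5² − 0²)/(2·0.9) = 11.2 m

Phase 2 (constant speed): v₀ = 4.50 m/s, a = 0 m/s².
Constant speed: t = d/v = 15/4.50 = 3.33 s

Phase 3 (decelerating): v₀ = 4.50 m/s, a = -2.2 m/s².
v = v₀ + at → t = (0 − 4.50) / -2.2 = 2.05 s
v² = v₀² + 2aΔx → Δx = (0² − 4.50²)/(2·-2.2) = 4.60 m
Distance in phase 3 = 4.60 m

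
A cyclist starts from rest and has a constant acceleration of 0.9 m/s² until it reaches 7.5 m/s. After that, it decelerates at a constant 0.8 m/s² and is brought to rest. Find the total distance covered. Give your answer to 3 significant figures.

Phase 1 (accelerating): v₀ = 0 m/s, a = 0.9 m/s².
v = v₀ + at → t = (7.5 − 0) / 0.9 = 8.33 s
v² = v₀² + 2aΔx → Δx = (7.5² − 0²)/(2·0.9) = 31.2 m

Phase 2 (decelerating): v₀ = 7.50 m/s, a = -0.8 m/s².
v = v₀ + at → t = (0 − 7.50) / -0.8 = 9.38 s
v² = v₀² + 2aΔx → Δx = (0² − 7.50²)/(2·-0.8) = 35.2 m
Total distance = 31.2 + 35.2 = 66.4 m

66.4 m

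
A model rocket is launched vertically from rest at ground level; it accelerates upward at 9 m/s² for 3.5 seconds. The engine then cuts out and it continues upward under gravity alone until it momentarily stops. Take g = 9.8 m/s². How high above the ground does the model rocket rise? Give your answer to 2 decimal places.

105.75 m

Phase 1 (powered ascent): v₀ = 0 m/s, a = 9 m/s².
v = v₀ + at = 0 + (9)(3.5) = 31.5 m/s
Δx = v₀t + ½at² = 0·3.5 + 0.5·9·3.5² = 55.1 m

Phase 2 (coasting upward): v₀ = 31.5 m/s, a = -9.8 m/s².
v = v₀ + at → t = (0 − 31.5) / -9.8 = 3.21 s
v² = v₀² + 2aΔx → Δx = (0² − 31.5²)/(2·-9.8) = 50.6 m
Maximum height = 55.1 + 50.6 = 106 m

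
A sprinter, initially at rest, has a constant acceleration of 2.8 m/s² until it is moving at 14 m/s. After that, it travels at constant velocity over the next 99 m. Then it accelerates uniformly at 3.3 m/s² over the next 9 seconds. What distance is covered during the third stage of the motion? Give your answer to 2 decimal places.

Phase 1 (accelerating): v₀ = 0 m/s, a = 2.8 m/s².
v = v₀ + at → t = (14 − 0) / 2.8 = 5.00 s
v² = v₀² + 2aΔx → Δx = (14² − 0²)/(2·2.8) = 35.0 m

Phase 2 (constant speed): v₀ = 14.0 m/s, a = 0 m/s².
Constant speed: t = d/v = 99/14.0 = 7.07 s

Phase 3 (accelerating): v₀ = 14.0 m/s, a = 3.3 m/s².
v = v₀ + at = 14.0 + (3.3)(9) = 43.7 m/s
Δx = v₀t + ½at² = 14.0·9 + 0.5·3.3·9² = 260 m
Distance in phase 3 = 260 m

259.65 m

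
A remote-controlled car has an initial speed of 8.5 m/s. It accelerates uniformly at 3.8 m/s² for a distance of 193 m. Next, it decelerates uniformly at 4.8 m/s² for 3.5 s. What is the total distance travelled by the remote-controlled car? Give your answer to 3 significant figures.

301 m

Phase 1 (accelerating): v₀ = 8.50 m/s, a = 3.8 m/s².
v² = v₀² + 2aΔx = 8.50² + 2·3.8·193 = 1540 → v = 39.2 m/s
t = (v − v₀)/a = (39.2 − 8.50)/3.8 = 8.09 s

Phase 2 (decelerating): v₀ = 39.2 m/s, a = -4.8 m/s².
v = v₀ + at = 39.2 + (-4.8)(3.5) = 22.4 m/s
Δx = v₀t + ½at² = 39.2·3.5 + 0.5·-4.8·3.5² = 108 m
Total distance = 193 + 108 = 301 m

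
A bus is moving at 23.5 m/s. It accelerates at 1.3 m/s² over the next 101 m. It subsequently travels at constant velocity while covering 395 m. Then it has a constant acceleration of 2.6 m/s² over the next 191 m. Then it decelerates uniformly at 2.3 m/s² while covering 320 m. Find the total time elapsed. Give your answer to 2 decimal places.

33.61 s

Phase 1 (accelerating): v₀ = 23.5 m/s, a = 1.3 m/s².
v² = v₀² + 2aΔx = 23.5² + 2·1.3·101 = 815 → v = 28.5 m/s
t = (v − v₀)/a = (28.5 − 23.5)/1.3 = 3.88 s

Phase 2 (constant speed): v₀ = 28.5 m/s, a = 0 m/s².
Constant speed: t = d/v = 395/28.5 = 13.8 s

Phase 3 (accelerating): v₀ = 28.5 m/s, a = 2.6 m/s².
v² = v₀² + 2aΔx = 28.5² + 2·2.6·191 = 1810 → v = 42.5 m/s
t = (v − v₀)/a = (42.5 − 28.5)/2.6 = 5.38 s

Phase 4 (decelerating): v₀ = 42.5 m/s, a = -2.3 m/s².
v² = v₀² + 2aΔx = 42.5² + 2·-2.3·320 = 336 → v = 18.3 m/s
t = (v − v₀)/a = (18.3 − 42.5)/-2.3 = 10.5 s
Total time = 3.88 + 13.8 + 5.38 + 10.5 = 33.6 s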